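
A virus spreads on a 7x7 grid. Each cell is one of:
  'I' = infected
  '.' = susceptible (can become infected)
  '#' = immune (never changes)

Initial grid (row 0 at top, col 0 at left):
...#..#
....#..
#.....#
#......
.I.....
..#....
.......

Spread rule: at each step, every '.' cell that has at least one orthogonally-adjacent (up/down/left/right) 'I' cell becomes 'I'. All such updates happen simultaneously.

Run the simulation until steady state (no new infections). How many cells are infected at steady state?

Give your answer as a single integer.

Answer: 42

Derivation:
Step 0 (initial): 1 infected
Step 1: +4 new -> 5 infected
Step 2: +5 new -> 10 infected
Step 3: +7 new -> 17 infected
Step 4: +8 new -> 25 infected
Step 5: +8 new -> 33 infected
Step 6: +4 new -> 37 infected
Step 7: +2 new -> 39 infected
Step 8: +2 new -> 41 infected
Step 9: +1 new -> 42 infected
Step 10: +0 new -> 42 infected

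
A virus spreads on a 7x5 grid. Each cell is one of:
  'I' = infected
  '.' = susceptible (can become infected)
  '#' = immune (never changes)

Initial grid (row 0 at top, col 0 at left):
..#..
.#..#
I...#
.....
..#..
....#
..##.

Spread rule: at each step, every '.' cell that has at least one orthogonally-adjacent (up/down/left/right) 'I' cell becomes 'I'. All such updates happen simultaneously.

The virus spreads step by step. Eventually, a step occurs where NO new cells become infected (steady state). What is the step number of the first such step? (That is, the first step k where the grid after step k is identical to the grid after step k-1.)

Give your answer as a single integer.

Answer: 7

Derivation:
Step 0 (initial): 1 infected
Step 1: +3 new -> 4 infected
Step 2: +4 new -> 8 infected
Step 3: +6 new -> 14 infected
Step 4: +4 new -> 18 infected
Step 5: +5 new -> 23 infected
Step 6: +3 new -> 26 infected
Step 7: +0 new -> 26 infected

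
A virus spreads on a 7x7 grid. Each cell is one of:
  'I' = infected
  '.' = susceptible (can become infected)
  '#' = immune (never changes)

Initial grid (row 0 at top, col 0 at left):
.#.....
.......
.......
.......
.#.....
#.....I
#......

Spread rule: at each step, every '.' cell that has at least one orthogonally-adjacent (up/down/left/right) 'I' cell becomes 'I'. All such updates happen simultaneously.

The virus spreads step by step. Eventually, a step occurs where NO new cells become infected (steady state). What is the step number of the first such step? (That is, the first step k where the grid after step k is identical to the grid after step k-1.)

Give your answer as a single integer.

Answer: 12

Derivation:
Step 0 (initial): 1 infected
Step 1: +3 new -> 4 infected
Step 2: +4 new -> 8 infected
Step 3: +5 new -> 13 infected
Step 4: +6 new -> 19 infected
Step 5: +7 new -> 26 infected
Step 6: +5 new -> 31 infected
Step 7: +4 new -> 35 infected
Step 8: +4 new -> 39 infected
Step 9: +4 new -> 43 infected
Step 10: +1 new -> 44 infected
Step 11: +1 new -> 45 infected
Step 12: +0 new -> 45 infected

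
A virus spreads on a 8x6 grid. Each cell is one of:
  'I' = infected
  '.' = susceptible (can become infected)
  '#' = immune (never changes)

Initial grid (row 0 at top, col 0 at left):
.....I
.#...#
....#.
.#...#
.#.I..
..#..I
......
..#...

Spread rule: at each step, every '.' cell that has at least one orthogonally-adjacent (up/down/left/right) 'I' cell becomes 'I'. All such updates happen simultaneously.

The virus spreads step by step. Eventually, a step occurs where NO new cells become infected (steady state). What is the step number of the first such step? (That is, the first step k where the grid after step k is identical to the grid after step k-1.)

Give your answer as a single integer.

Answer: 8

Derivation:
Step 0 (initial): 3 infected
Step 1: +8 new -> 11 infected
Step 2: +8 new -> 19 infected
Step 3: +6 new -> 25 infected
Step 4: +4 new -> 29 infected
Step 5: +5 new -> 34 infected
Step 6: +4 new -> 38 infected
Step 7: +1 new -> 39 infected
Step 8: +0 new -> 39 infected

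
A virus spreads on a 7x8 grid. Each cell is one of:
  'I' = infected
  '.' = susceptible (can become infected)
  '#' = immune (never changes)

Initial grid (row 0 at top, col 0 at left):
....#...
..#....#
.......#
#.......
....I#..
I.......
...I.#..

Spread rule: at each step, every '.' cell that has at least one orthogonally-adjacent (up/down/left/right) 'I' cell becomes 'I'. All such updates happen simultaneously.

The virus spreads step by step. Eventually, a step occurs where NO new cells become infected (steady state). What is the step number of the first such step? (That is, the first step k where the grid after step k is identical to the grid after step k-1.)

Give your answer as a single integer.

Answer: 8

Derivation:
Step 0 (initial): 3 infected
Step 1: +9 new -> 12 infected
Step 2: +8 new -> 20 infected
Step 3: +7 new -> 27 infected
Step 4: +9 new -> 36 infected
Step 5: +7 new -> 43 infected
Step 6: +4 new -> 47 infected
Step 7: +2 new -> 49 infected
Step 8: +0 new -> 49 infected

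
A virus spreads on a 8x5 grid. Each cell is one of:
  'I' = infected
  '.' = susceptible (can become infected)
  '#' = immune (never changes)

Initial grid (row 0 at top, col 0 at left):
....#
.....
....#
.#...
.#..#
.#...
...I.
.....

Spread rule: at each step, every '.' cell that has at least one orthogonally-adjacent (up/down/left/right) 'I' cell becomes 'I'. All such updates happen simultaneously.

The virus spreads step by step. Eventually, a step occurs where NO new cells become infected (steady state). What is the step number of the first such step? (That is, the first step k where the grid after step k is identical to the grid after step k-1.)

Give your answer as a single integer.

Step 0 (initial): 1 infected
Step 1: +4 new -> 5 infected
Step 2: +6 new -> 11 infected
Step 3: +4 new -> 15 infected
Step 4: +5 new -> 20 infected
Step 5: +3 new -> 23 infected
Step 6: +5 new -> 28 infected
Step 7: +3 new -> 31 infected
Step 8: +2 new -> 33 infected
Step 9: +1 new -> 34 infected
Step 10: +0 new -> 34 infected

Answer: 10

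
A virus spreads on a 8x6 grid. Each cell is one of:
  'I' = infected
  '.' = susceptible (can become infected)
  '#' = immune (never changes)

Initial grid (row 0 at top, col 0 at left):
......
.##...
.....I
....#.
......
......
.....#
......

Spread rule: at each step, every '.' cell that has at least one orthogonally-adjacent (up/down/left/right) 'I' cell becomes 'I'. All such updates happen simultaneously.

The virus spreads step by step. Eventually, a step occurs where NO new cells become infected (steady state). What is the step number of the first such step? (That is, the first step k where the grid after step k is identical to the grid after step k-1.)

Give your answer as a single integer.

Step 0 (initial): 1 infected
Step 1: +3 new -> 4 infected
Step 2: +4 new -> 8 infected
Step 3: +6 new -> 14 infected
Step 4: +5 new -> 19 infected
Step 5: +6 new -> 25 infected
Step 6: +7 new -> 32 infected
Step 7: +6 new -> 38 infected
Step 8: +3 new -> 41 infected
Step 9: +2 new -> 43 infected
Step 10: +1 new -> 44 infected
Step 11: +0 new -> 44 infected

Answer: 11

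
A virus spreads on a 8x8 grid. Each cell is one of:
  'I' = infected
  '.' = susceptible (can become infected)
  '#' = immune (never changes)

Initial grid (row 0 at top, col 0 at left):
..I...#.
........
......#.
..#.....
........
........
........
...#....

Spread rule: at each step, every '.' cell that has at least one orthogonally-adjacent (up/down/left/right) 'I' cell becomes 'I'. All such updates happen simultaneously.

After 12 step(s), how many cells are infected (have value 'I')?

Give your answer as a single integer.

Step 0 (initial): 1 infected
Step 1: +3 new -> 4 infected
Step 2: +5 new -> 9 infected
Step 3: +5 new -> 14 infected
Step 4: +5 new -> 19 infected
Step 5: +6 new -> 25 infected
Step 6: +7 new -> 32 infected
Step 7: +9 new -> 41 infected
Step 8: +7 new -> 48 infected
Step 9: +6 new -> 54 infected
Step 10: +3 new -> 57 infected
Step 11: +2 new -> 59 infected
Step 12: +1 new -> 60 infected

Answer: 60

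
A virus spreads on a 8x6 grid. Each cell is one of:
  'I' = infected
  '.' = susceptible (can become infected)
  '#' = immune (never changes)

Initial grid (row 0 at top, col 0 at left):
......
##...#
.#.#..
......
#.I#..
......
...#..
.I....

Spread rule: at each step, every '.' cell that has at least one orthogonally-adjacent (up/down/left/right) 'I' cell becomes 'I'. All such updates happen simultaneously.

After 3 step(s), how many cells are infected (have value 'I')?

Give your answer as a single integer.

Step 0 (initial): 2 infected
Step 1: +6 new -> 8 infected
Step 2: +8 new -> 16 infected
Step 3: +6 new -> 22 infected

Answer: 22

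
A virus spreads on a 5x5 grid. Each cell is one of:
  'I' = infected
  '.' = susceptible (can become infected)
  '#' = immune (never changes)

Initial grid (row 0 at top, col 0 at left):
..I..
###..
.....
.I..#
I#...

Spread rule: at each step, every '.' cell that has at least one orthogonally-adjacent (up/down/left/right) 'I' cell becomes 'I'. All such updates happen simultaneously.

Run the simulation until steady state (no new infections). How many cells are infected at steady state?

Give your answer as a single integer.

Step 0 (initial): 3 infected
Step 1: +5 new -> 8 infected
Step 2: +7 new -> 15 infected
Step 3: +3 new -> 18 infected
Step 4: +2 new -> 20 infected
Step 5: +0 new -> 20 infected

Answer: 20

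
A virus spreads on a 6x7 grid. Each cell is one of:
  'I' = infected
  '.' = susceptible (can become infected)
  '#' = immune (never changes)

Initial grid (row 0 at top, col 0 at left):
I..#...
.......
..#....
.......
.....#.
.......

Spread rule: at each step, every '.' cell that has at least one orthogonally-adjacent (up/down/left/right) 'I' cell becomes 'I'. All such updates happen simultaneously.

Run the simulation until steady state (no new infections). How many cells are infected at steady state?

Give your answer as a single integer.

Step 0 (initial): 1 infected
Step 1: +2 new -> 3 infected
Step 2: +3 new -> 6 infected
Step 3: +3 new -> 9 infected
Step 4: +3 new -> 12 infected
Step 5: +5 new -> 17 infected
Step 6: +6 new -> 23 infected
Step 7: +6 new -> 29 infected
Step 8: +5 new -> 34 infected
Step 9: +2 new -> 36 infected
Step 10: +2 new -> 38 infected
Step 11: +1 new -> 39 infected
Step 12: +0 new -> 39 infected

Answer: 39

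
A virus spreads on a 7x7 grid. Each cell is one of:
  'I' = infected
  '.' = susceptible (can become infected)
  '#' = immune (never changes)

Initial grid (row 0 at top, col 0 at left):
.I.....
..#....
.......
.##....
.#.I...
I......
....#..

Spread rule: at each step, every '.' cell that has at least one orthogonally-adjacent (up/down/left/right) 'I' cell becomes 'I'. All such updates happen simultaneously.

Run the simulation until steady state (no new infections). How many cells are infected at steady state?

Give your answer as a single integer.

Answer: 44

Derivation:
Step 0 (initial): 3 infected
Step 1: +10 new -> 13 infected
Step 2: +11 new -> 24 infected
Step 3: +9 new -> 33 infected
Step 4: +6 new -> 39 infected
Step 5: +4 new -> 43 infected
Step 6: +1 new -> 44 infected
Step 7: +0 new -> 44 infected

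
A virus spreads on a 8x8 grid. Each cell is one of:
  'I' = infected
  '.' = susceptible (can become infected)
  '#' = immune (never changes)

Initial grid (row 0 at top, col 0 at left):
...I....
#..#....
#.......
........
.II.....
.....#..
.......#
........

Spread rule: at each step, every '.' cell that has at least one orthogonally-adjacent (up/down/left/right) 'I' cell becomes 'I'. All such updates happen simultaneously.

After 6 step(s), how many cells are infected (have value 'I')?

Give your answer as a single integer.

Step 0 (initial): 3 infected
Step 1: +8 new -> 11 infected
Step 2: +13 new -> 24 infected
Step 3: +13 new -> 37 infected
Step 4: +8 new -> 45 infected
Step 5: +7 new -> 52 infected
Step 6: +5 new -> 57 infected

Answer: 57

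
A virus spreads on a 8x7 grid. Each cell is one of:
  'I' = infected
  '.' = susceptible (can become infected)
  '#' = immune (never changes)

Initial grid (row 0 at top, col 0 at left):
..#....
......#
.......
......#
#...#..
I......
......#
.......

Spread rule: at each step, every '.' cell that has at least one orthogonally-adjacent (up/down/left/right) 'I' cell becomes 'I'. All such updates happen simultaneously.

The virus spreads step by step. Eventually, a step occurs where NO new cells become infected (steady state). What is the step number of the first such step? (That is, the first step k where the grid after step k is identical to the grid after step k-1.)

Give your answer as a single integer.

Step 0 (initial): 1 infected
Step 1: +2 new -> 3 infected
Step 2: +4 new -> 7 infected
Step 3: +5 new -> 12 infected
Step 4: +7 new -> 19 infected
Step 5: +7 new -> 26 infected
Step 6: +9 new -> 35 infected
Step 7: +6 new -> 41 infected
Step 8: +4 new -> 45 infected
Step 9: +3 new -> 48 infected
Step 10: +1 new -> 49 infected
Step 11: +1 new -> 50 infected
Step 12: +0 new -> 50 infected

Answer: 12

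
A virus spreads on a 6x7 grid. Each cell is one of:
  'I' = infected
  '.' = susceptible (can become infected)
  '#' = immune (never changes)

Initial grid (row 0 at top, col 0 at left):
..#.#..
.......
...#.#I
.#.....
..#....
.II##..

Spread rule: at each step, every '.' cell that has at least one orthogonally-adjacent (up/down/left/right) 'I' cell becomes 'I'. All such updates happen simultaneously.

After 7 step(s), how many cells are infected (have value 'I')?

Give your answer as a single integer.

Step 0 (initial): 3 infected
Step 1: +4 new -> 7 infected
Step 2: +5 new -> 12 infected
Step 3: +6 new -> 18 infected
Step 4: +6 new -> 24 infected
Step 5: +6 new -> 30 infected
Step 6: +3 new -> 33 infected
Step 7: +1 new -> 34 infected

Answer: 34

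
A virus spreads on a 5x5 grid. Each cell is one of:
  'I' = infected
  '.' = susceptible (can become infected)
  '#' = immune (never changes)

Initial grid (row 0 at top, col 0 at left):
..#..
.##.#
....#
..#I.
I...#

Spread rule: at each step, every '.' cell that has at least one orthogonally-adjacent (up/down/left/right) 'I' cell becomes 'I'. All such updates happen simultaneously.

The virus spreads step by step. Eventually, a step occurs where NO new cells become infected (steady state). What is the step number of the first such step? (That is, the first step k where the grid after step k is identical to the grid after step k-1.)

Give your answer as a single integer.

Answer: 6

Derivation:
Step 0 (initial): 2 infected
Step 1: +5 new -> 7 infected
Step 2: +5 new -> 12 infected
Step 3: +3 new -> 15 infected
Step 4: +2 new -> 17 infected
Step 5: +1 new -> 18 infected
Step 6: +0 new -> 18 infected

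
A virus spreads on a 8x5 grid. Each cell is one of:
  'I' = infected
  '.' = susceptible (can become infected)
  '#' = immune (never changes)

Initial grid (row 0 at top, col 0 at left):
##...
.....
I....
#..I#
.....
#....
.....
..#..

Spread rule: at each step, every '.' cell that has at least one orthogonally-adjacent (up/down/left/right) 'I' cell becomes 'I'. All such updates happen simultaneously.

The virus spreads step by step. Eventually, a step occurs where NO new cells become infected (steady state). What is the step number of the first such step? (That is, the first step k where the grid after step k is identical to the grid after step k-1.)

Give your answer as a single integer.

Step 0 (initial): 2 infected
Step 1: +5 new -> 7 infected
Step 2: +8 new -> 15 infected
Step 3: +7 new -> 22 infected
Step 4: +7 new -> 29 infected
Step 5: +2 new -> 31 infected
Step 6: +2 new -> 33 infected
Step 7: +1 new -> 34 infected
Step 8: +0 new -> 34 infected

Answer: 8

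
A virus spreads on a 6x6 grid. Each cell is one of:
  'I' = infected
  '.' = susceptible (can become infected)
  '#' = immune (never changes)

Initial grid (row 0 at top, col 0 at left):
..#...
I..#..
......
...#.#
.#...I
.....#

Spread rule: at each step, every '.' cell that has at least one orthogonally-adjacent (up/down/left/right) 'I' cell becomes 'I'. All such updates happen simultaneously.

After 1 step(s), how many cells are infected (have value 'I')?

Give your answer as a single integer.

Step 0 (initial): 2 infected
Step 1: +4 new -> 6 infected

Answer: 6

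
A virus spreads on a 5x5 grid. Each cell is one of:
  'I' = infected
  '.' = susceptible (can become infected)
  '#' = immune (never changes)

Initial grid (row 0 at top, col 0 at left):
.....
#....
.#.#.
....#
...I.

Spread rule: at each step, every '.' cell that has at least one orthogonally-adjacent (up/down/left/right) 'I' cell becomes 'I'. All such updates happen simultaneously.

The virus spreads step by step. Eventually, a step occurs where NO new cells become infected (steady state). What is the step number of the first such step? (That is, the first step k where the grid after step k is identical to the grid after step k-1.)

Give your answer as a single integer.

Step 0 (initial): 1 infected
Step 1: +3 new -> 4 infected
Step 2: +2 new -> 6 infected
Step 3: +3 new -> 9 infected
Step 4: +2 new -> 11 infected
Step 5: +4 new -> 15 infected
Step 6: +3 new -> 18 infected
Step 7: +3 new -> 21 infected
Step 8: +0 new -> 21 infected

Answer: 8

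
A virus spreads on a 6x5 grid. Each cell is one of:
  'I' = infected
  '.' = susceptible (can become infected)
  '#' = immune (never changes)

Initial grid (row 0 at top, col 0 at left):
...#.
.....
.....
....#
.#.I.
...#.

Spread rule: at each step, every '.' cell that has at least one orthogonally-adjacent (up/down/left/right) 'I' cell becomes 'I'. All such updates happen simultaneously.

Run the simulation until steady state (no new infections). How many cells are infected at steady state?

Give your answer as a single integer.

Step 0 (initial): 1 infected
Step 1: +3 new -> 4 infected
Step 2: +4 new -> 8 infected
Step 3: +5 new -> 13 infected
Step 4: +5 new -> 18 infected
Step 5: +5 new -> 23 infected
Step 6: +2 new -> 25 infected
Step 7: +1 new -> 26 infected
Step 8: +0 new -> 26 infected

Answer: 26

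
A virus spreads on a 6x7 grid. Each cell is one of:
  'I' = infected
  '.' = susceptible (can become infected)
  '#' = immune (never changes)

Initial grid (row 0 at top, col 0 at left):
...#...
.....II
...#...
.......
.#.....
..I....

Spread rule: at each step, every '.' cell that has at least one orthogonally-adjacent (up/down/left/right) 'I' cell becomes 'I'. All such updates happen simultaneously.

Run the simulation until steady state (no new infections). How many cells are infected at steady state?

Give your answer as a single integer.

Answer: 39

Derivation:
Step 0 (initial): 3 infected
Step 1: +8 new -> 11 infected
Step 2: +9 new -> 20 infected
Step 3: +10 new -> 30 infected
Step 4: +5 new -> 35 infected
Step 5: +3 new -> 38 infected
Step 6: +1 new -> 39 infected
Step 7: +0 new -> 39 infected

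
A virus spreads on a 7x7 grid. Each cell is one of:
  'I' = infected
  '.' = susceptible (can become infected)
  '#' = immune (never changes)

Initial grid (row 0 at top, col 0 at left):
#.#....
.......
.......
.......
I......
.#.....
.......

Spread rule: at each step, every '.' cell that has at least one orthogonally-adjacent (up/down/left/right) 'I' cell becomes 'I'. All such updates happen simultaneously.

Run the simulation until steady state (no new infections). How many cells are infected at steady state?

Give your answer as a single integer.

Answer: 46

Derivation:
Step 0 (initial): 1 infected
Step 1: +3 new -> 4 infected
Step 2: +4 new -> 8 infected
Step 3: +6 new -> 14 infected
Step 4: +6 new -> 20 infected
Step 5: +7 new -> 27 infected
Step 6: +6 new -> 33 infected
Step 7: +6 new -> 39 infected
Step 8: +4 new -> 43 infected
Step 9: +2 new -> 45 infected
Step 10: +1 new -> 46 infected
Step 11: +0 new -> 46 infected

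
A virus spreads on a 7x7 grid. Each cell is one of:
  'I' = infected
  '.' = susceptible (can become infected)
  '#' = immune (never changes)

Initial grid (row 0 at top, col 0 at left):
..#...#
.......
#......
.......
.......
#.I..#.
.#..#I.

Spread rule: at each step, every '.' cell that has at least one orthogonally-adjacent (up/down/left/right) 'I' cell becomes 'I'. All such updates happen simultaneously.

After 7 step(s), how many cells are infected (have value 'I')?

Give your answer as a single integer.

Answer: 40

Derivation:
Step 0 (initial): 2 infected
Step 1: +5 new -> 7 infected
Step 2: +6 new -> 13 infected
Step 3: +6 new -> 19 infected
Step 4: +7 new -> 26 infected
Step 5: +5 new -> 31 infected
Step 6: +6 new -> 37 infected
Step 7: +3 new -> 40 infected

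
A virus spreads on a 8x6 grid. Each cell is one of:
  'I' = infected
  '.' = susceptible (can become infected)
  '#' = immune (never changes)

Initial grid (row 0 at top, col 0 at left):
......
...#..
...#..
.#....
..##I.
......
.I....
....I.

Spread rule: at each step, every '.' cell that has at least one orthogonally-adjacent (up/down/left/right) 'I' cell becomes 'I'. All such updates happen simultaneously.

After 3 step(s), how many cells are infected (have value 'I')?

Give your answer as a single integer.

Step 0 (initial): 3 infected
Step 1: +10 new -> 13 infected
Step 2: +12 new -> 25 infected
Step 3: +4 new -> 29 infected

Answer: 29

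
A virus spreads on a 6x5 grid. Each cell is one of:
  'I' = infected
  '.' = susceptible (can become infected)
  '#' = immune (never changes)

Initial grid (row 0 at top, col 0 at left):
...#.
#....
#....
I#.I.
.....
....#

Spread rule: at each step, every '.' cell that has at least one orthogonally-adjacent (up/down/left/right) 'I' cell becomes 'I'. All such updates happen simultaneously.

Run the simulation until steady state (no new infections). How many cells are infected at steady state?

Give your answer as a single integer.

Step 0 (initial): 2 infected
Step 1: +5 new -> 7 infected
Step 2: +8 new -> 15 infected
Step 3: +5 new -> 20 infected
Step 4: +3 new -> 23 infected
Step 5: +1 new -> 24 infected
Step 6: +1 new -> 25 infected
Step 7: +0 new -> 25 infected

Answer: 25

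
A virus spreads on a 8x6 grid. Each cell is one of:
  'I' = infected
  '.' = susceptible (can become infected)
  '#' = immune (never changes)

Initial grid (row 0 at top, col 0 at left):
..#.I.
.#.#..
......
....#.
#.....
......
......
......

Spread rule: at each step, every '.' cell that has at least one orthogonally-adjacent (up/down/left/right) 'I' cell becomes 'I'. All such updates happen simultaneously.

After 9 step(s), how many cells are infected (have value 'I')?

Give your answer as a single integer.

Answer: 40

Derivation:
Step 0 (initial): 1 infected
Step 1: +3 new -> 4 infected
Step 2: +2 new -> 6 infected
Step 3: +2 new -> 8 infected
Step 4: +3 new -> 11 infected
Step 5: +5 new -> 16 infected
Step 6: +6 new -> 22 infected
Step 7: +7 new -> 29 infected
Step 8: +6 new -> 35 infected
Step 9: +5 new -> 40 infected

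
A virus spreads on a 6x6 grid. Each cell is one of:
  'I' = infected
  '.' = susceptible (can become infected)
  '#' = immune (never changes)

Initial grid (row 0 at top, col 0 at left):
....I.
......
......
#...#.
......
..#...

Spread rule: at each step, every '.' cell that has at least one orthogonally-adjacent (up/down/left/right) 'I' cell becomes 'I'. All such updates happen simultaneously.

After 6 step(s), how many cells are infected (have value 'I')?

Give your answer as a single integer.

Step 0 (initial): 1 infected
Step 1: +3 new -> 4 infected
Step 2: +4 new -> 8 infected
Step 3: +4 new -> 12 infected
Step 4: +5 new -> 17 infected
Step 5: +5 new -> 22 infected
Step 6: +6 new -> 28 infected

Answer: 28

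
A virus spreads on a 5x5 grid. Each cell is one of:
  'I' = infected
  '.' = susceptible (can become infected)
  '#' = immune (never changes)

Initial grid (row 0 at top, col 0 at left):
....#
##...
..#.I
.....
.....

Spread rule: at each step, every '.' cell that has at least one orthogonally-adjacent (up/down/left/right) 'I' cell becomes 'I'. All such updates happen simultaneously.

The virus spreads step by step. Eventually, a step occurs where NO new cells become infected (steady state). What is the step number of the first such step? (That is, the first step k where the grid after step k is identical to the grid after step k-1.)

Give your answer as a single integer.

Step 0 (initial): 1 infected
Step 1: +3 new -> 4 infected
Step 2: +3 new -> 7 infected
Step 3: +4 new -> 11 infected
Step 4: +3 new -> 14 infected
Step 5: +4 new -> 18 infected
Step 6: +3 new -> 21 infected
Step 7: +0 new -> 21 infected

Answer: 7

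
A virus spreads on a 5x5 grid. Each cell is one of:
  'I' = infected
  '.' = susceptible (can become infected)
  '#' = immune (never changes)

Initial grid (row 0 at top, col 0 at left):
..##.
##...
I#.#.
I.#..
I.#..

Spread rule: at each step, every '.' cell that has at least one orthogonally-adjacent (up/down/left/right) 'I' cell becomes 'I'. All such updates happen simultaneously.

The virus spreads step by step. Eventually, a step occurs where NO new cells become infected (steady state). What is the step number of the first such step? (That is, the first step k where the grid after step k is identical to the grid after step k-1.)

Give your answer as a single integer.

Answer: 2

Derivation:
Step 0 (initial): 3 infected
Step 1: +2 new -> 5 infected
Step 2: +0 new -> 5 infected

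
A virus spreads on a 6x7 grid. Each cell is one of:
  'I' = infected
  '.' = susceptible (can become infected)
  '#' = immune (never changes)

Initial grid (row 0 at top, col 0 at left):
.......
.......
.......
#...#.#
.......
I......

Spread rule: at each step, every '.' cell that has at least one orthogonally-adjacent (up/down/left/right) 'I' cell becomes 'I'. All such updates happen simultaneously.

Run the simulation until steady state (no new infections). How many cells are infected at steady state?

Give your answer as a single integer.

Step 0 (initial): 1 infected
Step 1: +2 new -> 3 infected
Step 2: +2 new -> 5 infected
Step 3: +3 new -> 8 infected
Step 4: +4 new -> 12 infected
Step 5: +6 new -> 18 infected
Step 6: +6 new -> 24 infected
Step 7: +6 new -> 30 infected
Step 8: +3 new -> 33 infected
Step 9: +3 new -> 36 infected
Step 10: +2 new -> 38 infected
Step 11: +1 new -> 39 infected
Step 12: +0 new -> 39 infected

Answer: 39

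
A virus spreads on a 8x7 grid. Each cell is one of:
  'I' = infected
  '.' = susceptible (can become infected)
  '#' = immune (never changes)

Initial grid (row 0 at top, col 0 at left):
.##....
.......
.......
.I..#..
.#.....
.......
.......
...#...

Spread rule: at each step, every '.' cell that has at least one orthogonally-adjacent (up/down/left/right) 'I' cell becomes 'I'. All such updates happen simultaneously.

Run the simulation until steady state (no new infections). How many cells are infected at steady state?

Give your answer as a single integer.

Answer: 51

Derivation:
Step 0 (initial): 1 infected
Step 1: +3 new -> 4 infected
Step 2: +6 new -> 10 infected
Step 3: +6 new -> 16 infected
Step 4: +8 new -> 24 infected
Step 5: +9 new -> 33 infected
Step 6: +8 new -> 41 infected
Step 7: +6 new -> 47 infected
Step 8: +3 new -> 50 infected
Step 9: +1 new -> 51 infected
Step 10: +0 new -> 51 infected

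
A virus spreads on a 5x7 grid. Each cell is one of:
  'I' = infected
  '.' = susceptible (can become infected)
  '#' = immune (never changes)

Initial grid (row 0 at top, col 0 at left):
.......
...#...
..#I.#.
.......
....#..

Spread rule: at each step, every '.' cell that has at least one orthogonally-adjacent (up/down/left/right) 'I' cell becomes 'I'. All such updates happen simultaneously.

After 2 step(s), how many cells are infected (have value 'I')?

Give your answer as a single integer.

Answer: 7

Derivation:
Step 0 (initial): 1 infected
Step 1: +2 new -> 3 infected
Step 2: +4 new -> 7 infected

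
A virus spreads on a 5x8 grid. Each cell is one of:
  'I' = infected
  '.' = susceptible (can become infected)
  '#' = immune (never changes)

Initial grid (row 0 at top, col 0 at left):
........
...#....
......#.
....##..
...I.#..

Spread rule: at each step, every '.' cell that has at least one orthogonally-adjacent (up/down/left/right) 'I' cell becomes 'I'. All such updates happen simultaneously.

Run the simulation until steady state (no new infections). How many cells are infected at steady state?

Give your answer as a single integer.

Step 0 (initial): 1 infected
Step 1: +3 new -> 4 infected
Step 2: +3 new -> 7 infected
Step 3: +4 new -> 11 infected
Step 4: +5 new -> 16 infected
Step 5: +5 new -> 21 infected
Step 6: +5 new -> 26 infected
Step 7: +3 new -> 29 infected
Step 8: +2 new -> 31 infected
Step 9: +1 new -> 32 infected
Step 10: +2 new -> 34 infected
Step 11: +1 new -> 35 infected
Step 12: +0 new -> 35 infected

Answer: 35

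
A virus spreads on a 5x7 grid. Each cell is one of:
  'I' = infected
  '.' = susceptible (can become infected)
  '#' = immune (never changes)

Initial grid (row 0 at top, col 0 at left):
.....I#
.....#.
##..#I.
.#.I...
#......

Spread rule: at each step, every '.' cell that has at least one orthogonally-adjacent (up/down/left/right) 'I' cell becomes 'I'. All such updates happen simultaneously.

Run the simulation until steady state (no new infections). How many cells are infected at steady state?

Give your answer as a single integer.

Answer: 27

Derivation:
Step 0 (initial): 3 infected
Step 1: +7 new -> 10 infected
Step 2: +9 new -> 19 infected
Step 3: +4 new -> 23 infected
Step 4: +2 new -> 25 infected
Step 5: +2 new -> 27 infected
Step 6: +0 new -> 27 infected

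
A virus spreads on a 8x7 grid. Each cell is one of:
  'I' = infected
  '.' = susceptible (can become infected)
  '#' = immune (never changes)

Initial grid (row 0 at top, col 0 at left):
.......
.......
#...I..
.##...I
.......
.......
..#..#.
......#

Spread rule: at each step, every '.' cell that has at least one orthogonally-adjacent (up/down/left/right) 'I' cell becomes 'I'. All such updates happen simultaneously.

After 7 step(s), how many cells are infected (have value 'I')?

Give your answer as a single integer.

Step 0 (initial): 2 infected
Step 1: +7 new -> 9 infected
Step 2: +9 new -> 18 infected
Step 3: +9 new -> 27 infected
Step 4: +5 new -> 32 infected
Step 5: +6 new -> 38 infected
Step 6: +5 new -> 43 infected
Step 7: +4 new -> 47 infected

Answer: 47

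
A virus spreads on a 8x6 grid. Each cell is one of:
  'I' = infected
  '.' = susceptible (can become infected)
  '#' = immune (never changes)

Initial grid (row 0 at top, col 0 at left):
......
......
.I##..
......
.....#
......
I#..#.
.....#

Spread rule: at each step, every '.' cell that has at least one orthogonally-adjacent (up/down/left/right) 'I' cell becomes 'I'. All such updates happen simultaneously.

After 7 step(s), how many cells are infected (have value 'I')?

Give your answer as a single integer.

Step 0 (initial): 2 infected
Step 1: +5 new -> 7 infected
Step 2: +9 new -> 16 infected
Step 3: +7 new -> 23 infected
Step 4: +7 new -> 30 infected
Step 5: +8 new -> 38 infected
Step 6: +3 new -> 41 infected
Step 7: +1 new -> 42 infected

Answer: 42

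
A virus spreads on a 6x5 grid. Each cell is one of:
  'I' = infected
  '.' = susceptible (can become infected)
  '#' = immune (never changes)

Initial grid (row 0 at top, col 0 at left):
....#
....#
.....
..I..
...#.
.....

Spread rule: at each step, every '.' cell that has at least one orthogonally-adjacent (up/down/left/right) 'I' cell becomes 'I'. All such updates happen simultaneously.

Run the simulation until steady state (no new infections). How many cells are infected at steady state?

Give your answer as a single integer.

Step 0 (initial): 1 infected
Step 1: +4 new -> 5 infected
Step 2: +7 new -> 12 infected
Step 3: +9 new -> 21 infected
Step 4: +5 new -> 26 infected
Step 5: +1 new -> 27 infected
Step 6: +0 new -> 27 infected

Answer: 27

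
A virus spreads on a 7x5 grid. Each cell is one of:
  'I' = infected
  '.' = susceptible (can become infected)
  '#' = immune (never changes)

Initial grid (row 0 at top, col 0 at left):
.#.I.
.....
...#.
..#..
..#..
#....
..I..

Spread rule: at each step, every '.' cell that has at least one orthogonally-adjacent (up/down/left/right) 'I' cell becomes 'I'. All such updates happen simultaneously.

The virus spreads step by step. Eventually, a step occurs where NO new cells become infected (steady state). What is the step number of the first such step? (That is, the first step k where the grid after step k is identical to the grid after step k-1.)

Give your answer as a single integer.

Answer: 6

Derivation:
Step 0 (initial): 2 infected
Step 1: +6 new -> 8 infected
Step 2: +6 new -> 14 infected
Step 3: +6 new -> 20 infected
Step 4: +7 new -> 27 infected
Step 5: +3 new -> 30 infected
Step 6: +0 new -> 30 infected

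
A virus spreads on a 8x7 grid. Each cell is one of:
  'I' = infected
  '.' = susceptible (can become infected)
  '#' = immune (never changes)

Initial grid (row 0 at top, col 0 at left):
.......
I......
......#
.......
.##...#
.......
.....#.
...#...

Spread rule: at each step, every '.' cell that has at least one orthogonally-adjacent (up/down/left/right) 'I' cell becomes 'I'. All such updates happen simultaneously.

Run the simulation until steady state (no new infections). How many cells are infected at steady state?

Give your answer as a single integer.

Step 0 (initial): 1 infected
Step 1: +3 new -> 4 infected
Step 2: +4 new -> 8 infected
Step 3: +5 new -> 13 infected
Step 4: +5 new -> 18 infected
Step 5: +6 new -> 24 infected
Step 6: +8 new -> 32 infected
Step 7: +6 new -> 38 infected
Step 8: +5 new -> 43 infected
Step 9: +2 new -> 45 infected
Step 10: +2 new -> 47 infected
Step 11: +2 new -> 49 infected
Step 12: +1 new -> 50 infected
Step 13: +0 new -> 50 infected

Answer: 50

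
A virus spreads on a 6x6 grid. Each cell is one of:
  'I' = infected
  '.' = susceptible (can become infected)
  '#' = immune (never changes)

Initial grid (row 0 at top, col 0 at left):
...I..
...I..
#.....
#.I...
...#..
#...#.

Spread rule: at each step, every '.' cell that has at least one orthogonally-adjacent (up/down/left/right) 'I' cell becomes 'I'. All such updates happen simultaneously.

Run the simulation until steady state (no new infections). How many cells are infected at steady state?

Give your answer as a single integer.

Step 0 (initial): 3 infected
Step 1: +9 new -> 12 infected
Step 2: +9 new -> 21 infected
Step 3: +8 new -> 29 infected
Step 4: +1 new -> 30 infected
Step 5: +1 new -> 31 infected
Step 6: +0 new -> 31 infected

Answer: 31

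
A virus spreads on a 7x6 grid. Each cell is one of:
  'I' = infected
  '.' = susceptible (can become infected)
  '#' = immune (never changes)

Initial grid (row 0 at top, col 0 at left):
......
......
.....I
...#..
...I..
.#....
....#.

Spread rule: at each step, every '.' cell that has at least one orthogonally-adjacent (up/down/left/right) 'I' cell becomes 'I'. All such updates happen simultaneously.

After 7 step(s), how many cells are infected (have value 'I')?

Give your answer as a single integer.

Step 0 (initial): 2 infected
Step 1: +6 new -> 8 infected
Step 2: +10 new -> 18 infected
Step 3: +7 new -> 25 infected
Step 4: +7 new -> 32 infected
Step 5: +4 new -> 36 infected
Step 6: +2 new -> 38 infected
Step 7: +1 new -> 39 infected

Answer: 39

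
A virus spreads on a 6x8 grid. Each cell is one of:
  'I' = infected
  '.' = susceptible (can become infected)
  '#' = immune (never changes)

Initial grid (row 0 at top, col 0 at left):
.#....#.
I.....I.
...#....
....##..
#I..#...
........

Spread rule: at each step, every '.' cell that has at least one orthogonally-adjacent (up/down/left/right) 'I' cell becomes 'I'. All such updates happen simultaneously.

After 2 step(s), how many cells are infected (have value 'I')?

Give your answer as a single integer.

Step 0 (initial): 3 infected
Step 1: +9 new -> 12 infected
Step 2: +13 new -> 25 infected

Answer: 25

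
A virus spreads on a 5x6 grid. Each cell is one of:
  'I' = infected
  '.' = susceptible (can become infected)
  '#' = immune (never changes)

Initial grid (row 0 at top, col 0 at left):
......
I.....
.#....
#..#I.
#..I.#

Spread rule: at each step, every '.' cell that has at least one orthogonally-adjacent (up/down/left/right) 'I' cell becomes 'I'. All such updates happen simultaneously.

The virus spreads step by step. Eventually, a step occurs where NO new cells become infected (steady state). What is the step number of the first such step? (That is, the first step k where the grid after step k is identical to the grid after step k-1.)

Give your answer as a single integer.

Step 0 (initial): 3 infected
Step 1: +7 new -> 10 infected
Step 2: +7 new -> 17 infected
Step 3: +6 new -> 23 infected
Step 4: +2 new -> 25 infected
Step 5: +0 new -> 25 infected

Answer: 5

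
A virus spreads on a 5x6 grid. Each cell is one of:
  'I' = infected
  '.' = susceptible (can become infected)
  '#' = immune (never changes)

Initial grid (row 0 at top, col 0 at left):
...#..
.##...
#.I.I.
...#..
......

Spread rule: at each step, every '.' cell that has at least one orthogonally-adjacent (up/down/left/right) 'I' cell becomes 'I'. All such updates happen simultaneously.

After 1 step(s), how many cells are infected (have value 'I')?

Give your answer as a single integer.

Step 0 (initial): 2 infected
Step 1: +6 new -> 8 infected

Answer: 8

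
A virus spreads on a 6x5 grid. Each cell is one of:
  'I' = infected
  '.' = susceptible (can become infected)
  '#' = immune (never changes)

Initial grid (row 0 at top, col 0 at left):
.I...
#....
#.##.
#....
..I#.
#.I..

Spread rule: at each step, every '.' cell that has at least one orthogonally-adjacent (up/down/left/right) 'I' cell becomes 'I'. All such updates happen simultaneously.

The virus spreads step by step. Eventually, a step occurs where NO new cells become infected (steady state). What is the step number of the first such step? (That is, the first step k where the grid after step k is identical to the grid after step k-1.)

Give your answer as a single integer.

Step 0 (initial): 3 infected
Step 1: +7 new -> 10 infected
Step 2: +7 new -> 17 infected
Step 3: +4 new -> 21 infected
Step 4: +2 new -> 23 infected
Step 5: +0 new -> 23 infected

Answer: 5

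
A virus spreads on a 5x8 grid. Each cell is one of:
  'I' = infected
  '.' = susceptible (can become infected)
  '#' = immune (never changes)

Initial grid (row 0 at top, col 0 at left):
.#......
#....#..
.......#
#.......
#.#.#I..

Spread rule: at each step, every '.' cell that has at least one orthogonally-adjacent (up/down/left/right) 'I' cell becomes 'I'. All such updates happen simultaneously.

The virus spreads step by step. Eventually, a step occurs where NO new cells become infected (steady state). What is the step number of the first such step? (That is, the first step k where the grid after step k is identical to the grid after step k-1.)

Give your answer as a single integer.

Step 0 (initial): 1 infected
Step 1: +2 new -> 3 infected
Step 2: +4 new -> 7 infected
Step 3: +4 new -> 11 infected
Step 4: +5 new -> 16 infected
Step 5: +6 new -> 22 infected
Step 6: +6 new -> 28 infected
Step 7: +3 new -> 31 infected
Step 8: +0 new -> 31 infected

Answer: 8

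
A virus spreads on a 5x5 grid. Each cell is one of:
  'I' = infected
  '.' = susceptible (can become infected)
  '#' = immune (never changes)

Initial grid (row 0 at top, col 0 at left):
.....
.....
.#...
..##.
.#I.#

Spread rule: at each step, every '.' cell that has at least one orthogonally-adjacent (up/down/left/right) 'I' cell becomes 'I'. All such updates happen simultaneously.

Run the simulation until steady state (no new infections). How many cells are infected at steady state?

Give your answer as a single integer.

Answer: 2

Derivation:
Step 0 (initial): 1 infected
Step 1: +1 new -> 2 infected
Step 2: +0 new -> 2 infected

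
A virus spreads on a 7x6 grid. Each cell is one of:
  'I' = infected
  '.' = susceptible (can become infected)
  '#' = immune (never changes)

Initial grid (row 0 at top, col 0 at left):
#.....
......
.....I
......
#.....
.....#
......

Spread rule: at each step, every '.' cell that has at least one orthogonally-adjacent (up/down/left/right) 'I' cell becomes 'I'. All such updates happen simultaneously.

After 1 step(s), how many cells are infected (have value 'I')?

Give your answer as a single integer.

Step 0 (initial): 1 infected
Step 1: +3 new -> 4 infected

Answer: 4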